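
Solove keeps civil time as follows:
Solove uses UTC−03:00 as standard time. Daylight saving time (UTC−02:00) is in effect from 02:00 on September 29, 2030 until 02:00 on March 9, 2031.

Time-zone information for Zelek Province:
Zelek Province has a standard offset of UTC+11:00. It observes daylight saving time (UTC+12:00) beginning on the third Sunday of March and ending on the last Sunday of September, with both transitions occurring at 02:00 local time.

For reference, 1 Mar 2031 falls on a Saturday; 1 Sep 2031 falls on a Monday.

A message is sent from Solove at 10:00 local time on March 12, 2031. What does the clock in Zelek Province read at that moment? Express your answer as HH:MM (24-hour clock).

March 12, 2031 is outside the daylight-saving period (29 September 2030 – 9 March 2031), so Solove is on standard time, UTC−03:00.
10:00 Solove + 3h = 13:00 UTC.
1 March 2031 is a Saturday, so the first Sunday is March 2 and the third is March 16.
1 September 2031 is a Monday, so Sundays fall on 7, 14, 21, 28; the last is September 28.
At the standard offset (UTC+11:00), 13:00 UTC + 11h = 00:00 Zelek Province standard time (rolling into the next day, 13 March 2031).
The standard-time date in Zelek Province, March 13, 2031, is outside the daylight-saving period (16 March – 28 September), so Zelek Province is on standard time, UTC+11:00.
13:00 UTC + 11h = 00:00 Zelek Province (rolling into the next day, 13 March 2031).

00:00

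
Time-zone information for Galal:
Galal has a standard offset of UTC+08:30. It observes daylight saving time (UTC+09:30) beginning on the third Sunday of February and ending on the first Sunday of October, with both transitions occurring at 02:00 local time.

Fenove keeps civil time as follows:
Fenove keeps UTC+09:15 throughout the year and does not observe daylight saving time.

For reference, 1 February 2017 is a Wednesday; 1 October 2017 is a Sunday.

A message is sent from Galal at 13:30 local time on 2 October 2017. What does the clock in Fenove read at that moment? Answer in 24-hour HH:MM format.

1 February 2017 is a Wednesday, so the first Sunday is February 5 and the third is February 19.
1 October 2017 is a Sunday, so the first Sunday is October 1.
2 October 2017 does not fall between 19 February and 1 October, so daylight saving is not in effect and Galal is at UTC+08:30.
13:30 Galal − 8h30m = 05:00 UTC.
Fenove has no daylight saving, so its offset is UTC+09:15 year-round.
05:00 UTC + 9h15m = 14:15 Fenove.

14:15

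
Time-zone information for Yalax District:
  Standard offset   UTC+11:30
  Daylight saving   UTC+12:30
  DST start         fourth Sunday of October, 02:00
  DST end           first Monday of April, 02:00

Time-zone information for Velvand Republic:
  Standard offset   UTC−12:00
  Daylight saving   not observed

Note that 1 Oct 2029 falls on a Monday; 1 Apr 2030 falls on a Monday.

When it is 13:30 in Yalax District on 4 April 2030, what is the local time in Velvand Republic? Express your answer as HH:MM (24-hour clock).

1 October 2029 is a Monday, so the first Sunday is October 7 and the fourth is October 28.
1 April 2030 is a Monday, so the first Monday is April 1.
4 April 2030 does not fall between 28 October 2029 and 1 April 2030, so daylight saving is not in effect and Yalax District is at UTC+11:30.
13:30 Yalax District − 11h30m = 02:00 UTC.
Velvand Republic stays on UTC−12:00 all year.
02:00 UTC − 12h = 14:00 Velvand Republic (rolling into the previous day, 3 April 2030).

14:00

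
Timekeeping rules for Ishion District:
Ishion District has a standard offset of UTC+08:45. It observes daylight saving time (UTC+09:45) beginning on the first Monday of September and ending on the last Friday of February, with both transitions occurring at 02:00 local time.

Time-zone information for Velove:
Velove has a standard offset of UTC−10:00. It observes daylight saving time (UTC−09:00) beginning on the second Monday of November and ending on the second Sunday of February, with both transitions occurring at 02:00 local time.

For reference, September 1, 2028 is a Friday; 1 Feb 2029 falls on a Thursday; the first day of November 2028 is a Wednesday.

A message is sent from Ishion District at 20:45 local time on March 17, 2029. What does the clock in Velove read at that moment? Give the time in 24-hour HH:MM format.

02:00

1 September 2028 is a Friday, so the first Monday is September 4.
1 February 2029 is a Thursday, so Fridays fall on 2, 9, 16, 23; the last is February 23.
Daylight saving runs 4 September 2028 – 23 February 2029; March 17, 2029 is outside that window, so Ishion District is on standard time at UTC+08:45.
20:45 Ishion District − 8h45m = 12:00 UTC.
1 November 2028 is a Wednesday, so the first Monday is November 6 and the second is November 13.
1 February 2029 is a Thursday, so the first Sunday is February 4 and the second is February 11.
At the standard offset (UTC−10:00), 12:00 UTC − 10h = 02:00 Velove standard time.
The standard-time date in Velove, March 17, 2029, does not fall between 13 November 2028 and 11 February 2029, so daylight saving is not in effect and Velove is at UTC−10:00.
12:00 UTC − 10h = 02:00 Velove.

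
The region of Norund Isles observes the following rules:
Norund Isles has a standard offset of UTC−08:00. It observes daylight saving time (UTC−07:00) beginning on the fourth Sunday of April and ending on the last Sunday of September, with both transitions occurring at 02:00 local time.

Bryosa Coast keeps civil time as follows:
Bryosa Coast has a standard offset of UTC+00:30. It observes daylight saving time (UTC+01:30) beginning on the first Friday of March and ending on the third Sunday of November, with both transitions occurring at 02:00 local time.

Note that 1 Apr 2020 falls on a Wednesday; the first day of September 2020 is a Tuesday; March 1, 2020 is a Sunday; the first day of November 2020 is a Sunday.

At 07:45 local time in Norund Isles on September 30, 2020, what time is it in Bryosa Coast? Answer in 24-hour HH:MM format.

17:15

1 April 2020 is a Wednesday, so the first Sunday is April 5 and the fourth is April 26.
1 September 2020 is a Tuesday, so Sundays fall on 6, 13, 20, 27; the last is September 27.
September 30, 2020 does not fall between 26 April and 27 September, so daylight saving is not in effect and Norund Isles is at UTC−08:00.
07:45 Norund Isles + 8h = 15:45 UTC.
1 March 2020 is a Sunday, so the first Friday is March 6.
1 November 2020 is a Sunday, so the first Sunday is November 1 and the third is November 15.
At the standard offset (UTC+00:30), 15:45 UTC + 0h30m = 16:15 Bryosa Coast standard time.
The standard-time date in Bryosa Coast, September 30, 2020, falls between 6 March and 15 November, so daylight saving is in effect and Bryosa Coast is at UTC+01:30.
15:45 UTC + 1h30m = 17:15 Bryosa Coast.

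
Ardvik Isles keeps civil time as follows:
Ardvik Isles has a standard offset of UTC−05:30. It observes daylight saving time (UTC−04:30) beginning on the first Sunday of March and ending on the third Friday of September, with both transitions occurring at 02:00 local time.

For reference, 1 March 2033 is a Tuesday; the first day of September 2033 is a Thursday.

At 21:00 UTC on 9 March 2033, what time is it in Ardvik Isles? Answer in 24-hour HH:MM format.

16:30

1 March 2033 is a Tuesday, so the first Sunday is March 6.
1 September 2033 is a Thursday, so the first Friday is September 2 and the third is September 16.
At the standard offset (UTC−05:30), 21:00 UTC − 5h30m = 15:30 Ardvik Isles standard time.
Daylight saving runs 6 March – 16 September; the standard-time date in Ardvik Isles, 9 March 2033, is inside that window, so Ardvik Isles is at UTC−04:30.
21:00 UTC − 4h30m = 16:30 local.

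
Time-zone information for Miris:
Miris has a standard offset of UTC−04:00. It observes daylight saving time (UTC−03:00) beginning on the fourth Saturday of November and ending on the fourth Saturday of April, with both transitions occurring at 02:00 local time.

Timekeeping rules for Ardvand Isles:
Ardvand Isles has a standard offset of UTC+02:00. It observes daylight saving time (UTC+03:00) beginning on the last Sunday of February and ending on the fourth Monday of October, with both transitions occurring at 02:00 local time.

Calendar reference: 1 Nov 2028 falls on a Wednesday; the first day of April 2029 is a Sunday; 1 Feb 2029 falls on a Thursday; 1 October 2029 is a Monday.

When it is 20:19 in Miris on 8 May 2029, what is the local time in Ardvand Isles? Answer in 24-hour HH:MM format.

1 November 2028 is a Wednesday, so the first Saturday is November 4 and the fourth is November 25.
1 April 2029 is a Sunday, so the first Saturday is April 7 and the fourth is April 28.
Daylight saving runs 25 November 2028 – 28 April 2029; 8 May 2029 is outside that window, so Miris is on standard time at UTC−04:00.
20:19 Miris + 4h = 00:19 UTC (rolling into the next day, 9 May 2029).
1 February 2029 is a Thursday, so Sundays fall on 4, 11, 18, 25; the last is February 25.
1 October 2029 is a Monday, so the first Monday is October 1 and the fourth is October 22.
At the standard offset (UTC+02:00), 00:19 UTC + 2h = 02:19 Ardvand Isles standard time.
Daylight saving runs 25 February – 22 October; the standard-time date in Ardvand Isles, 9 May 2029, is inside that window, so Ardvand Isles is at UTC+03:00.
00:19 UTC + 3h = 03:19 Ardvand Isles.

03:19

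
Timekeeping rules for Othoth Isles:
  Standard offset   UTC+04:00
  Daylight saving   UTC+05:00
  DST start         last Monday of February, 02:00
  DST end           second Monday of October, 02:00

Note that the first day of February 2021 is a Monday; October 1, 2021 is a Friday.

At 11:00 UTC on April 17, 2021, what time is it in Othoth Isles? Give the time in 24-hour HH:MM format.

16:00

1 February 2021 is a Monday, so Mondays fall on 1, 8, 15, 22; the last is February 22.
1 October 2021 is a Friday, so the first Monday is October 4 and the second is October 11.
At the standard offset (UTC+04:00), 11:00 UTC + 4h = 15:00 Othoth Isles standard time.
Daylight saving runs 22 February – 11 October; the standard-time date in Othoth Isles, April 17, 2021, is inside that window, so Othoth Isles is at UTC+05:00.
11:00 UTC + 5h = 16:00 local.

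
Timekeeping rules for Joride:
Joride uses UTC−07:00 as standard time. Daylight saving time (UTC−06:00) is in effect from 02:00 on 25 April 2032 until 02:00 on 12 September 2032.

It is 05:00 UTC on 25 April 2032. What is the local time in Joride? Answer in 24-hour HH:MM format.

22:00

At the standard offset (UTC−07:00), 05:00 UTC − 7h = 22:00 Joride standard time (rolling into the previous day, 24 April 2032).
Daylight saving runs 25 April – 12 September; the standard-time date in Joride, 24 April 2032, is outside that window, so Joride is on standard time at UTC−07:00.
05:00 UTC − 7h = 22:00 local (rolling into the previous day, 24 April 2032).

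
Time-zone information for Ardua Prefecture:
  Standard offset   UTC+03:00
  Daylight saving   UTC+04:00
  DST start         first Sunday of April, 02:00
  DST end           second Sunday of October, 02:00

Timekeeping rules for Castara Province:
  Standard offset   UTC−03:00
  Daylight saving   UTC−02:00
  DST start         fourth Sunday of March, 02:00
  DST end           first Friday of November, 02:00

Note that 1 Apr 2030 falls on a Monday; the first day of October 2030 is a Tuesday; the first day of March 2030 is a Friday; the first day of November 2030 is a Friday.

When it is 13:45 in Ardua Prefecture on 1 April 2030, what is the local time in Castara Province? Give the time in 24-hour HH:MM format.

08:45

1 April 2030 is a Monday, so the first Sunday is April 7.
1 October 2030 is a Tuesday, so the first Sunday is October 6 and the second is October 13.
1 April 2030 does not fall between 7 April and 13 October, so daylight saving is not in effect and Ardua Prefecture is at UTC+03:00.
13:45 Ardua Prefecture − 3h = 10:45 UTC.
1 March 2030 is a Friday, so the first Sunday is March 3 and the fourth is March 24.
1 November 2030 is a Friday, so the first Friday is November 1.
At the standard offset (UTC−03:00), 10:45 UTC − 3h = 07:45 Castara Province standard time.
The standard-time date in Castara Province, 1 April 2030, lies within the daylight-saving period (24 March – 1 November), so Castara Province is on daylight time, UTC−02:00.
10:45 UTC − 2h = 08:45 Castara Province.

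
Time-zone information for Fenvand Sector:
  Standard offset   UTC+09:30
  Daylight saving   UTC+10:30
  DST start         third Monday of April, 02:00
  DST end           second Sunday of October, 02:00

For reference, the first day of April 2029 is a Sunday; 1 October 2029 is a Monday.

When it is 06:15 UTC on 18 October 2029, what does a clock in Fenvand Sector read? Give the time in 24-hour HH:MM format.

1 April 2029 is a Sunday, so the first Monday is April 2 and the third is April 16.
1 October 2029 is a Monday, so the first Sunday is October 7 and the second is October 14.
At the standard offset (UTC+09:30), 06:15 UTC + 9h30m = 15:45 Fenvand Sector standard time.
Daylight saving runs 16 April – 14 October; the standard-time date in Fenvand Sector, 18 October 2029, is outside that window, so Fenvand Sector is on standard time at UTC+09:30.
06:15 UTC + 9h30m = 15:45 local.

15:45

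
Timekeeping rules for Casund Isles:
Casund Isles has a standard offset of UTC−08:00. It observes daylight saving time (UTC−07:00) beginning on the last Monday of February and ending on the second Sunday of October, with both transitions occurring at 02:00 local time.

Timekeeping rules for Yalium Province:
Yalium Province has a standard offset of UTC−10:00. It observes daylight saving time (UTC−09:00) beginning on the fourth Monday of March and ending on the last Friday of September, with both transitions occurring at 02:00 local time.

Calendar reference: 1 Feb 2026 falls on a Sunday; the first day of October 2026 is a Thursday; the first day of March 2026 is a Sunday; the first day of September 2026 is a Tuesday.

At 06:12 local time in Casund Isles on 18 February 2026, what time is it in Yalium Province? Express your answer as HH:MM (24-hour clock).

04:12

1 February 2026 is a Sunday, so Mondays fall on 2, 9, 16, 23; the last is February 23.
1 October 2026 is a Thursday, so the first Sunday is October 4 and the second is October 11.
Daylight saving runs 23 February – 11 October; 18 February 2026 is outside that window, so Casund Isles is on standard time at UTC−08:00.
06:12 Casund Isles + 8h = 14:12 UTC.
1 March 2026 is a Sunday, so the first Monday is March 2 and the fourth is March 23.
1 September 2026 is a Tuesday, so Fridays fall on 4, 11, 18, 25; the last is September 25.
At the standard offset (UTC−10:00), 14:12 UTC − 10h = 04:12 Yalium Province standard time.
The standard-time date in Yalium Province, 18 February 2026, is outside the daylight-saving period (23 March – 25 September), so Yalium Province is on standard time, UTC−10:00.
14:12 UTC − 10h = 04:12 Yalium Province.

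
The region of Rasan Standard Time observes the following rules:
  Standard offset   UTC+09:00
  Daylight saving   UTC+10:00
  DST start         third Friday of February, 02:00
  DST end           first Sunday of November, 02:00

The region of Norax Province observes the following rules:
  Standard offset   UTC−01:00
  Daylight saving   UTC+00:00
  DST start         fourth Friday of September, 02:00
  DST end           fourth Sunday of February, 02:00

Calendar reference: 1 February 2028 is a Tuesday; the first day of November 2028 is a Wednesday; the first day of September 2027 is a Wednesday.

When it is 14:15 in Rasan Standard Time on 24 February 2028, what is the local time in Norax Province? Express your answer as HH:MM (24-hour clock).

04:15

1 February 2028 is a Tuesday, so the first Friday is February 4 and the third is February 18.
1 November 2028 is a Wednesday, so the first Sunday is November 5.
24 February 2028 falls between 18 February and 5 November, so daylight saving is in effect and Rasan Standard Time is at UTC+10:00.
14:15 Rasan Standard Time − 10h = 04:15 UTC.
1 September 2027 is a Wednesday, so the first Friday is September 3 and the fourth is September 24.
1 February 2028 is a Tuesday, so the first Sunday is February 6 and the fourth is February 27.
At the standard offset (UTC−01:00), 04:15 UTC − 1h = 03:15 Norax Province standard time.
Daylight saving runs 24 September 2027 – 27 February 2028; the standard-time date in Norax Province, 24 February 2028, is inside that window, so Norax Province is at UTC+00:00.
04:15 UTC + 0h = 04:15 Norax Province.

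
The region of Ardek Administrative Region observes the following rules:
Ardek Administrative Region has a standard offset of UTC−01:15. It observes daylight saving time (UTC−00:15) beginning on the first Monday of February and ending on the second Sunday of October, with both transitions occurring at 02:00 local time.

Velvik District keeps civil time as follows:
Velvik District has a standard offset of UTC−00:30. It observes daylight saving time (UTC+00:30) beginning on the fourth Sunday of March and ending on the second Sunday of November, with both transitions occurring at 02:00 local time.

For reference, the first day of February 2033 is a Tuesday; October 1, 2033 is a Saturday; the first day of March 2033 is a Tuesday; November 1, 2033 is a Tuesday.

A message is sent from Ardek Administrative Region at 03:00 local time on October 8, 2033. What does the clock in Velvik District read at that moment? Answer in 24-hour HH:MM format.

1 February 2033 is a Tuesday, so the first Monday is February 7.
1 October 2033 is a Saturday, so the first Sunday is October 2 and the second is October 9.
Daylight saving runs 7 February – 9 October; October 8, 2033 is inside that window, so Ardek Administrative Region is at UTC−00:15.
03:00 Ardek Administrative Region + 0h15m = 03:15 UTC.
1 March 2033 is a Tuesday, so the first Sunday is March 6 and the fourth is March 27.
1 November 2033 is a Tuesday, so the first Sunday is November 6 and the second is November 13.
At the standard offset (UTC−00:30), 03:15 UTC − 0h30m = 02:45 Velvik District standard time.
The standard-time date in Velvik District, October 8, 2033, lies within the daylight-saving period (27 March – 13 November), so Velvik District is on daylight time, UTC+00:30.
03:15 UTC + 0h30m = 03:45 Velvik District.

03:45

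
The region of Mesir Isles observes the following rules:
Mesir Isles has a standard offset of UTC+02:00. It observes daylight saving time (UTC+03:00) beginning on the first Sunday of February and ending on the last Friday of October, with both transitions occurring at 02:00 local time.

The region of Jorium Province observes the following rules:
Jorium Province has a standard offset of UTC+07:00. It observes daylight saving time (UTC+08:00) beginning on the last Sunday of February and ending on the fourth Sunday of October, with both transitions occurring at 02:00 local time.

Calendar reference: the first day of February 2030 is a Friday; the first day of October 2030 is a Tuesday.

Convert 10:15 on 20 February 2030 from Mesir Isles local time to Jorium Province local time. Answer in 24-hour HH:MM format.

1 February 2030 is a Friday, so the first Sunday is February 3.
1 October 2030 is a Tuesday, so Fridays fall on 4, 11, 18, 25; the last is October 25.
20 February 2030 falls between 3 February and 25 October, so daylight saving is in effect and Mesir Isles is at UTC+03:00.
10:15 Mesir Isles − 3h = 07:15 UTC.
1 February 2030 is a Friday, so Sundays fall on 3, 10, 17, 24; the last is February 24.
1 October 2030 is a Tuesday, so the first Sunday is October 6 and the fourth is October 27.
At the standard offset (UTC+07:00), 07:15 UTC + 7h = 14:15 Jorium Province standard time.
The standard-time date in Jorium Province, 20 February 2030, does not fall between 24 February and 27 October, so daylight saving is not in effect and Jorium Province is at UTC+07:00.
07:15 UTC + 7h = 14:15 Jorium Province.

14:15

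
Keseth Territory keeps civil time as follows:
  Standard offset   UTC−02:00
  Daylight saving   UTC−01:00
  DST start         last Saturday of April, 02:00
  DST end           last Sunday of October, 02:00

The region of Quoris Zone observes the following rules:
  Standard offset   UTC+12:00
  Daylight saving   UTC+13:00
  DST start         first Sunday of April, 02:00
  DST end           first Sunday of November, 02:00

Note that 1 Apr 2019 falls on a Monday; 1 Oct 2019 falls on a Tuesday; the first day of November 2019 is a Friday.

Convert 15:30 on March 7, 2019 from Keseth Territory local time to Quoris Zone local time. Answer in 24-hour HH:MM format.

1 April 2019 is a Monday, so Saturdays fall on 6, 13, 20, 27; the last is April 27.
1 October 2019 is a Tuesday, so Sundays fall on 6, 13, 20, 27; the last is October 27.
Daylight saving runs 27 April – 27 October; March 7, 2019 is outside that window, so Keseth Territory is on standard time at UTC−02:00.
15:30 Keseth Territory + 2h = 17:30 UTC.
1 April 2019 is a Monday, so the first Sunday is April 7.
1 November 2019 is a Friday, so the first Sunday is November 3.
At the standard offset (UTC+12:00), 17:30 UTC + 12h = 05:30 Quoris Zone standard time (rolling into the next day, 8 March 2019).
The standard-time date in Quoris Zone, March 8, 2019, is outside the daylight-saving period (7 April – 3 November), so Quoris Zone is on standard time, UTC+12:00.
17:30 UTC + 12h = 05:30 Quoris Zone (rolling into the next day, 8 March 2019).

05:30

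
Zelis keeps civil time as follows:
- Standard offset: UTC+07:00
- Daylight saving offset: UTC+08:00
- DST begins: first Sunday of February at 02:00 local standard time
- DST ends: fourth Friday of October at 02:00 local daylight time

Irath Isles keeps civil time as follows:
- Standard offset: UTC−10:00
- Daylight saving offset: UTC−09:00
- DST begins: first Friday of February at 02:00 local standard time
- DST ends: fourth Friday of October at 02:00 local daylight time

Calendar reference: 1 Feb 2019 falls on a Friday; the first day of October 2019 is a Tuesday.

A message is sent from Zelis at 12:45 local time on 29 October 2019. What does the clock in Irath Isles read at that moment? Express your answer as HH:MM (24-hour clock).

1 February 2019 is a Friday, so the first Sunday is February 3.
1 October 2019 is a Tuesday, so the first Friday is October 4 and the fourth is October 25.
29 October 2019 does not fall between 3 February and 25 October, so daylight saving is not in effect and Zelis is at UTC+07:00.
12:45 Zelis − 7h = 05:45 UTC.
1 February 2019 is a Friday, so the first Friday is February 1.
1 October 2019 is a Tuesday, so the first Friday is October 4 and the fourth is October 25.
At the standard offset (UTC−10:00), 05:45 UTC − 10h = 19:45 Irath Isles standard time (rolling into the previous day, 28 October 2019).
The standard-time date in Irath Isles, 28 October 2019, is outside the daylight-saving period (1 February – 25 October), so Irath Isles is on standard time, UTC−10:00.
05:45 UTC − 10h = 19:45 Irath Isles (rolling into the previous day, 28 October 2019).

19:45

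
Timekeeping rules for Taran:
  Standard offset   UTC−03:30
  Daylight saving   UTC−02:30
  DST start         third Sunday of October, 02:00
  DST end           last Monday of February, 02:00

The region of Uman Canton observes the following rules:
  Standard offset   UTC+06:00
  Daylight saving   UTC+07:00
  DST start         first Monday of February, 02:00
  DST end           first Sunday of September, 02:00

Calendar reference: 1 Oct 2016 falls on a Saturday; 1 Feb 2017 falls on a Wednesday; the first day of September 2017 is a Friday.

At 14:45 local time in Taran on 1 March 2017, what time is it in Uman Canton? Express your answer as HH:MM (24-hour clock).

1 October 2016 is a Saturday, so the first Sunday is October 2 and the third is October 16.
1 February 2017 is a Wednesday, so Mondays fall on 6, 13, 20, 27; the last is February 27.
Daylight saving runs 16 October 2016 – 27 February 2017; 1 March 2017 is outside that window, so Taran is on standard time at UTC−03:30.
14:45 Taran + 3h30m = 18:15 UTC.
1 February 2017 is a Wednesday, so the first Monday is February 6.
1 September 2017 is a Friday, so the first Sunday is September 3.
At the standard offset (UTC+06:00), 18:15 UTC + 6h = 00:15 Uman Canton standard time (rolling into the next day, 2 March 2017).
Daylight saving runs 6 February – 3 September; the standard-time date in Uman Canton, 2 March 2017, is inside that window, so Uman Canton is at UTC+07:00.
18:15 UTC + 7h = 01:15 Uman Canton (rolling into the next day, 2 March 2017).

01:15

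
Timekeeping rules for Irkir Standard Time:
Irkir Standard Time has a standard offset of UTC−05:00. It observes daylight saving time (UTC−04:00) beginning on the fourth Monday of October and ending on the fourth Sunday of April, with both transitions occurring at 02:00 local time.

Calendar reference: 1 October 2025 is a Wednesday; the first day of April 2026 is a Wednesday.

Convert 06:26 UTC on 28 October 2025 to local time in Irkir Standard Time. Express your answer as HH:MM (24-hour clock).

1 October 2025 is a Wednesday, so the first Monday is October 6 and the fourth is October 27.
1 April 2026 is a Wednesday, so the first Sunday is April 5 and the fourth is April 26.
At the standard offset (UTC−05:00), 06:26 UTC − 5h = 01:26 Irkir Standard Time standard time.
The standard-time date in Irkir Standard Time, 28 October 2025, falls between 27 October 2025 and 26 April 2026, so daylight saving is in effect and Irkir Standard Time is at UTC−04:00.
06:26 UTC − 4h = 02:26 local.

02:26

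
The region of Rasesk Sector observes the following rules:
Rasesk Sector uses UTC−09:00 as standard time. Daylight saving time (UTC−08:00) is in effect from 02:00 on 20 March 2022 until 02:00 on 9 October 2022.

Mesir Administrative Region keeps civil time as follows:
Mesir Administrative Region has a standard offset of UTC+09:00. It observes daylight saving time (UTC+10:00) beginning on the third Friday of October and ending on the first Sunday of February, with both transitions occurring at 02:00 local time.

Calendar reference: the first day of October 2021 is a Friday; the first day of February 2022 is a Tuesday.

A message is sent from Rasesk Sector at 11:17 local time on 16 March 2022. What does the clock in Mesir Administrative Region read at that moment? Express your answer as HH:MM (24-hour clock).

Daylight saving runs 20 March – 9 October; 16 March 2022 is outside that window, so Rasesk Sector is on standard time at UTC−09:00.
11:17 Rasesk Sector + 9h = 20:17 UTC.
1 October 2021 is a Friday, so the first Friday is October 1 and the third is October 15.
1 February 2022 is a Tuesday, so the first Sunday is February 6.
At the standard offset (UTC+09:00), 20:17 UTC + 9h = 05:17 Mesir Administrative Region standard time (rolling into the next day, 17 March 2022).
Daylight saving runs 15 October 2021 – 6 February 2022; the standard-time date in Mesir Administrative Region, 17 March 2022, is outside that window, so Mesir Administrative Region is on standard time at UTC+09:00.
20:17 UTC + 9h = 05:17 Mesir Administrative Region (rolling into the next day, 17 March 2022).

05:17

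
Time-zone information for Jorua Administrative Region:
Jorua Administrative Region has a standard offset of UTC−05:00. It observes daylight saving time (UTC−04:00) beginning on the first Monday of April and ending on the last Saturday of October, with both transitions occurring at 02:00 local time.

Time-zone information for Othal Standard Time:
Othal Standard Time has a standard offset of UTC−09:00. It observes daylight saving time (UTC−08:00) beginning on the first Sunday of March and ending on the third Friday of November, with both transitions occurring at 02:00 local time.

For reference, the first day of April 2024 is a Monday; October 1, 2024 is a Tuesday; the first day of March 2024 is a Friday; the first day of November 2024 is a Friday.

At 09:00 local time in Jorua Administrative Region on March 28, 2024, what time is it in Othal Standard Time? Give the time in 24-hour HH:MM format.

1 April 2024 is a Monday, so the first Monday is April 1.
1 October 2024 is a Tuesday, so Saturdays fall on 5, 12, 19, 26; the last is October 26.
March 28, 2024 is outside the daylight-saving period (1 April – 26 October), so Jorua Administrative Region is on standard time, UTC−05:00.
09:00 Jorua Administrative Region + 5h = 14:00 UTC.
1 March 2024 is a Friday, so the first Sunday is March 3.
1 November 2024 is a Friday, so the first Friday is November 1 and the third is November 15.
At the standard offset (UTC−09:00), 14:00 UTC − 9h = 05:00 Othal Standard Time standard time.
The standard-time date in Othal Standard Time, March 28, 2024, lies within the daylight-saving period (3 March – 15 November), so Othal Standard Time is on daylight time, UTC−08:00.
14:00 UTC − 8h = 06:00 Othal Standard Time.

06:00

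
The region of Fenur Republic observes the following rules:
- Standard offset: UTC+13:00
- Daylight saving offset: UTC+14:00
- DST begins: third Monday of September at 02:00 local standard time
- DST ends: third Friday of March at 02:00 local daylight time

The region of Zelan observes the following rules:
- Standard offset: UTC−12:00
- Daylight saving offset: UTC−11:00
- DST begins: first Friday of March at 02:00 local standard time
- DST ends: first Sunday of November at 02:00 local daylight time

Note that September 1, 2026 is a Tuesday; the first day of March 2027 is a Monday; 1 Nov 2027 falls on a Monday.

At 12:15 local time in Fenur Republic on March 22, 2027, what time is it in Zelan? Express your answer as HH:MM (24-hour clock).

1 September 2026 is a Tuesday, so the first Monday is September 7 and the third is September 21.
1 March 2027 is a Monday, so the first Friday is March 5 and the third is March 19.
March 22, 2027 is outside the daylight-saving period (21 September 2026 – 19 March 2027), so Fenur Republic is on standard time, UTC+13:00.
12:15 Fenur Republic − 13h = 23:15 UTC (rolling into the previous day, 21 March 2027).
1 March 2027 is a Monday, so the first Friday is March 5.
1 November 2027 is a Monday, so the first Sunday is November 7.
At the standard offset (UTC−12:00), 23:15 UTC − 12h = 11:15 Zelan standard time.
Daylight saving runs 5 March – 7 November; the standard-time date in Zelan, March 21, 2027, is inside that window, so Zelan is at UTC−11:00.
23:15 UTC − 11h = 12:15 Zelan.

12:15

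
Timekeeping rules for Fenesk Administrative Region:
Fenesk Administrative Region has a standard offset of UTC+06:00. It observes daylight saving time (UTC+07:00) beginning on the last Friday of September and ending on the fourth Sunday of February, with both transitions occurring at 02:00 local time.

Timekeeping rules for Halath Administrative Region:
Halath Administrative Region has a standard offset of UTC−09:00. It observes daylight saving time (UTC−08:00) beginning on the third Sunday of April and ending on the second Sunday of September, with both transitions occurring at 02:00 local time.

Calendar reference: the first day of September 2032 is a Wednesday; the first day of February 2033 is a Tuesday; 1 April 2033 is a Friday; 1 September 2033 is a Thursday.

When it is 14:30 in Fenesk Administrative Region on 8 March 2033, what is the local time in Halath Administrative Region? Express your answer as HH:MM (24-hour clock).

1 September 2032 is a Wednesday, so Fridays fall on 3, 10, 17, 24; the last is September 24.
1 February 2033 is a Tuesday, so the first Sunday is February 6 and the fourth is February 27.
8 March 2033 does not fall between 24 September 2032 and 27 February 2033, so daylight saving is not in effect and Fenesk Administrative Region is at UTC+06:00.
14:30 Fenesk Administrative Region − 6h = 08:30 UTC.
1 April 2033 is a Friday, so the first Sunday is April 3 and the third is April 17.
1 September 2033 is a Thursday, so the first Sunday is September 4 and the second is September 11.
At the standard offset (UTC−09:00), 08:30 UTC − 9h = 23:30 Halath Administrative Region standard time (rolling into the previous day, 7 March 2033).
The standard-time date in Halath Administrative Region, 7 March 2033, does not fall between 17 April and 11 September, so daylight saving is not in effect and Halath Administrative Region is at UTC−09:00.
08:30 UTC − 9h = 23:30 Halath Administrative Region (rolling into the previous day, 7 March 2033).

23:30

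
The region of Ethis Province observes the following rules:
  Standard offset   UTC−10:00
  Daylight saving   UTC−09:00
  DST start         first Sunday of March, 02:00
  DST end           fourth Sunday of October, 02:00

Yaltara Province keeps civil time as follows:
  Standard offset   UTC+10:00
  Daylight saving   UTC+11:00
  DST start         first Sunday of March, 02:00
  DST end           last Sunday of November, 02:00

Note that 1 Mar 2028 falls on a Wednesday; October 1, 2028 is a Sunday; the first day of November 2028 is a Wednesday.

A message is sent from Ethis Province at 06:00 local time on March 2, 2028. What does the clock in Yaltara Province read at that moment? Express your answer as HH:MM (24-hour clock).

1 March 2028 is a Wednesday, so the first Sunday is March 5.
1 October 2028 is a Sunday, so the first Sunday is October 1 and the fourth is October 22.
Daylight saving runs 5 March – 22 October; March 2, 2028 is outside that window, so Ethis Province is on standard time at UTC−10:00.
06:00 Ethis Province + 10h = 16:00 UTC.
1 March 2028 is a Wednesday, so the first Sunday is March 5.
1 November 2028 is a Wednesday, so Sundays fall on 5, 12, 19, 26; the last is November 26.
At the standard offset (UTC+10:00), 16:00 UTC + 10h = 02:00 Yaltara Province standard time (rolling into the next day, 3 March 2028).
Daylight saving runs 5 March – 26 November; the standard-time date in Yaltara Province, March 3, 2028, is outside that window, so Yaltara Province is on standard time at UTC+10:00.
16:00 UTC + 10h = 02:00 Yaltara Province (rolling into the next day, 3 March 2028).

02:00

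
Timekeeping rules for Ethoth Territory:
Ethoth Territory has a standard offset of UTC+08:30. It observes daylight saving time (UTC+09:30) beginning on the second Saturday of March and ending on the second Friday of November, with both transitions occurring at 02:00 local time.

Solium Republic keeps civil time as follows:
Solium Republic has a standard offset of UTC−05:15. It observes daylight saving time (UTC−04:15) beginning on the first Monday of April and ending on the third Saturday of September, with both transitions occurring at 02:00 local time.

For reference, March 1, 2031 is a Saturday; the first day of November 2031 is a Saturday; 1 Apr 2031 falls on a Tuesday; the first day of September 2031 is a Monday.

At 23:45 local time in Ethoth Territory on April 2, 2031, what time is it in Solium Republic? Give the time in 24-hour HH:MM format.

09:00

1 March 2031 is a Saturday, so the first Saturday is March 1 and the second is March 8.
1 November 2031 is a Saturday, so the first Friday is November 7 and the second is November 14.
Daylight saving runs 8 March – 14 November; April 2, 2031 is inside that window, so Ethoth Territory is at UTC+09:30.
23:45 Ethoth Territory − 9h30m = 14:15 UTC.
1 April 2031 is a Tuesday, so the first Monday is April 7.
1 September 2031 is a Monday, so the first Saturday is September 6 and the third is September 20.
At the standard offset (UTC−05:15), 14:15 UTC − 5h15m = 09:00 Solium Republic standard time.
The standard-time date in Solium Republic, April 2, 2031, does not fall between 7 April and 20 September, so daylight saving is not in effect and Solium Republic is at UTC−05:15.
14:15 UTC − 5h15m = 09:00 Solium Republic.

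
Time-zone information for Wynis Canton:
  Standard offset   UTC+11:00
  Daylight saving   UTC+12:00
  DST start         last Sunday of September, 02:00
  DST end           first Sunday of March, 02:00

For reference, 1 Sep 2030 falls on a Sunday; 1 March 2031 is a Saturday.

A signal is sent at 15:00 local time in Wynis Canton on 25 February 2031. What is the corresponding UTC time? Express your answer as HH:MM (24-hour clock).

1 September 2030 is a Sunday, so Sundays fall on 1, 8, 15, 22, 29; the last is September 29.
1 March 2031 is a Saturday, so the first Sunday is March 2.
25 February 2031 lies within the daylight-saving period (29 September 2030 – 2 March 2031), so Wynis Canton is on daylight time, UTC+12:00.
15:00 local − 12h = 03:00 UTC.

03:00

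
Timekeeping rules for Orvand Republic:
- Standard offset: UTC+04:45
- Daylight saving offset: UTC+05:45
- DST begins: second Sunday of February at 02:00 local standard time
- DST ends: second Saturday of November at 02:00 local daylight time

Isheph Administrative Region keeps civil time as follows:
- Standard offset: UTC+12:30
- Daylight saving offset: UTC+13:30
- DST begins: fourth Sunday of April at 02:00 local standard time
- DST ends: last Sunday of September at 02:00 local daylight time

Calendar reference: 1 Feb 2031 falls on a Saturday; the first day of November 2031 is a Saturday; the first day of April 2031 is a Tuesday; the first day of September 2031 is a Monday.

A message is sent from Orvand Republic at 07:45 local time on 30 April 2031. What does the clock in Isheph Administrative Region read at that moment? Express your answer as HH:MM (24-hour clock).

15:30

1 February 2031 is a Saturday, so the first Sunday is February 2 and the second is February 9.
1 November 2031 is a Saturday, so the first Saturday is November 1 and the second is November 8.
Daylight saving runs 9 February – 8 November; 30 April 2031 is inside that window, so Orvand Republic is at UTC+05:45.
07:45 Orvand Republic − 5h45m = 02:00 UTC.
1 April 2031 is a Tuesday, so the first Sunday is April 6 and the fourth is April 27.
1 September 2031 is a Monday, so Sundays fall on 7, 14, 21, 28; the last is September 28.
At the standard offset (UTC+12:30), 02:00 UTC + 12h30m = 14:30 Isheph Administrative Region standard time.
The standard-time date in Isheph Administrative Region, 30 April 2031, falls between 27 April and 28 September, so daylight saving is in effect and Isheph Administrative Region is at UTC+13:30.
02:00 UTC + 13h30m = 15:30 Isheph Administrative Region.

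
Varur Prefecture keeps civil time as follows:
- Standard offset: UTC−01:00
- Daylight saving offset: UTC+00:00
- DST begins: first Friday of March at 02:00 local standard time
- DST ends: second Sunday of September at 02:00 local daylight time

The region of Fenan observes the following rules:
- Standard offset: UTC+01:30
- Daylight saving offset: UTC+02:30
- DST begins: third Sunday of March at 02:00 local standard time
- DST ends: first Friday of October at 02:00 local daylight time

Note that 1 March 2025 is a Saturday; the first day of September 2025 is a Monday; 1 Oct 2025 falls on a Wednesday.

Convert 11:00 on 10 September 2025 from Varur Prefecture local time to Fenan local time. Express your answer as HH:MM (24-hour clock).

13:30

1 March 2025 is a Saturday, so the first Friday is March 7.
1 September 2025 is a Monday, so the first Sunday is September 7 and the second is September 14.
10 September 2025 lies within the daylight-saving period (7 March – 14 September), so Varur Prefecture is on daylight time, UTC+00:00.
11:00 Varur Prefecture − 0h = 11:00 UTC.
1 March 2025 is a Saturday, so the first Sunday is March 2 and the third is March 16.
1 October 2025 is a Wednesday, so the first Friday is October 3.
At the standard offset (UTC+01:30), 11:00 UTC + 1h30m = 12:30 Fenan standard time.
The standard-time date in Fenan, 10 September 2025, lies within the daylight-saving period (16 March – 3 October), so Fenan is on daylight time, UTC+02:30.
11:00 UTC + 2h30m = 13:30 Fenan.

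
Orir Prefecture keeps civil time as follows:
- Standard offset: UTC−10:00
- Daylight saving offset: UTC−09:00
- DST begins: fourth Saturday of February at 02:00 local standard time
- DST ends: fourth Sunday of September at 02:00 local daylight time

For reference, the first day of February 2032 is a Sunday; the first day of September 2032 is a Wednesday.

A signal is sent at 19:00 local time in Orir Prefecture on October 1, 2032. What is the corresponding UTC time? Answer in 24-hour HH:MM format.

05:00

1 February 2032 is a Sunday, so the first Saturday is February 7 and the fourth is February 28.
1 September 2032 is a Wednesday, so the first Sunday is September 5 and the fourth is September 26.
October 1, 2032 is outside the daylight-saving period (28 February – 26 September), so Orir Prefecture is on standard time, UTC−10:00.
19:00 local + 10h = 05:00 UTC (rolling into the next day, 2 October 2032).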